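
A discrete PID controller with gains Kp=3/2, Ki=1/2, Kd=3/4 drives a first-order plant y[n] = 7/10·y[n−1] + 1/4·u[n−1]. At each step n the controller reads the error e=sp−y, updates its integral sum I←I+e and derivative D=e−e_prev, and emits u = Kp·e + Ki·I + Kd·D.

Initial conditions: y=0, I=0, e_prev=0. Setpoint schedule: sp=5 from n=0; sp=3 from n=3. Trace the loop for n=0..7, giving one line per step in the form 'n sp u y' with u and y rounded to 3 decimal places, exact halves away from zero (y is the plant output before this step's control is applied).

(exact arithmetic carried between steps; '≈' marks a value shown rounded to 6 d.p. or computed from one; I and e_prev carry over from the previous line; the table rounds u and y to 3 d.p., halves away from zero)
n=0: y=0, sp=5, e=sp−y=5; I=5, D=e−e_prev=5; u=3/2·5+1/2·5+3/4·5=13.75; next y=7/10·0+1/4·13.75=3.4375
n=1: y=3.4375, sp=5, e=sp−y=1.5625; I=6.5625, D=e−e_prev=-3.4375; u=3/2·1.5625+1/2·6.5625+3/4·(-3.4375)=3.046875; next y=7/10·3.4375+1/4·3.046875≈3.167969
n=2: y≈3.167969, sp=5, e=sp−y≈1.832031; I≈8.394531, D=e−e_prev≈0.269531; u=3/2·1.832031+1/2·8.394531+3/4·0.269531≈7.147461; next y=7/10·3.167969+1/4·7.147461≈4.004443
n=3: y≈4.004443, sp=3, e=sp−y≈-1.004443; I≈7.390088, D=e−e_prev≈-2.836475; u=3/2·(-1.004443)+1/2·7.390088+3/4·(-2.836475)≈0.061023; next y=7/10·4.004443+1/4·0.061023≈2.818366
n=4: y≈2.818366, sp=3, e=sp−y≈0.181634; I≈7.571722, D=e−e_prev≈1.186077; u=3/2·0.181634+1/2·7.571722+3/4·1.186077≈4.947870; next y=7/10·2.818366+1/4·4.947870≈3.209824
n=5: y≈3.209824, sp=3, e=sp−y≈-0.209824; I≈7.361898, D=e−e_prev≈-0.391458; u=3/2·(-0.209824)+1/2·7.361898+3/4·(-0.391458)≈3.072620; next y=7/10·3.209824+1/4·3.072620≈3.015032
n=6: y≈3.015032, sp=3, e=sp−y≈-0.015032; I≈7.346866, D=e−e_prev≈0.194792; u=3/2·(-0.015032)+1/2·7.346866+3/4·0.194792≈3.796980; next y=7/10·3.015032+1/4·3.796980≈3.059767
n=7: y≈3.059767, sp=3, e=sp−y≈-0.059767; I≈7.287099, D=e−e_prev≈-0.044735; u=3/2·(-0.059767)+1/2·7.287099+3/4·(-0.044735)≈3.520347; next y=7/10·3.059767+1/4·3.520347≈3.021924

0 5 13.750 0.000
1 5 3.047 3.438
2 5 7.147 3.168
3 3 0.061 4.004
4 3 4.948 2.818
5 3 3.073 3.210
6 3 3.797 3.015
7 3 3.520 3.060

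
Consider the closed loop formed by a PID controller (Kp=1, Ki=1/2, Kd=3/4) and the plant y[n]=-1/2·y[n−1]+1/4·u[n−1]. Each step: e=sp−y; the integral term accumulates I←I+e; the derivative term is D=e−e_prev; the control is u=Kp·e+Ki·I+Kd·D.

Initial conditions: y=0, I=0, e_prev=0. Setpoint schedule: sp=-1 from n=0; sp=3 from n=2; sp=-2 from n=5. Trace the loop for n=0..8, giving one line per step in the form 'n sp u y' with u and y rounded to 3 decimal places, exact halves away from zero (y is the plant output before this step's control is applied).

(exact arithmetic carried between steps; '≈' marks a value shown rounded to 6 d.p. or computed from one; I and e_prev carry over from the previous line; the table rounds u and y to 3 d.p., halves away from zero)
n=0: y=0, sp=-1, e=sp−y=-1; I=-1, D=e−e_prev=-1; u=1·(-1)+1/2·(-1)+3/4·(-1)=-2.25; next y=-1/2·0+1/4·(-2.25)=-0.5625
n=1: y=-0.5625, sp=-1, e=sp−y=-0.4375; I=-1.4375, D=e−e_prev=0.5625; u=1·(-0.4375)+1/2·(-1.4375)+3/4·0.5625=-0.734375; next y=-1/2·(-0.5625)+1/4·(-0.734375)≈0.097656
n=2: y≈0.097656, sp=3, e=sp−y≈2.902344; I≈1.464844, D=e−e_prev≈3.339844; u=1·2.902344+1/2·1.464844+3/4·3.339844≈6.139648; next y=-1/2·0.097656+1/4·6.139648≈1.486084
n=3: y≈1.486084, sp=3, e=sp−y≈1.513916; I≈2.978760, D=e−e_prev≈-1.388428; u=1·1.513916+1/2·2.978760+3/4·(-1.388428)≈1.961975; next y=-1/2·1.486084+1/4·1.961975≈-0.252548
n=4: y≈-0.252548, sp=3, e=sp−y≈3.252548; I≈6.231308, D=e−e_prev≈1.738632; u=1·3.252548+1/2·6.231308+3/4·1.738632≈7.672176; next y=-1/2·(-0.252548)+1/4·7.672176≈2.044318
n=5: y≈2.044318, sp=-2, e=sp−y≈-4.044318; I≈2.186990, D=e−e_prev≈-7.296866; u=1·(-4.044318)+1/2·2.186990+3/4·(-7.296866)≈-8.423473; next y=-1/2·2.044318+1/4·(-8.423473)≈-3.128027
n=6: y≈-3.128027, sp=-2, e=sp−y≈1.128027; I≈3.315017, D=e−e_prev≈5.172346; u=1·1.128027+1/2·3.315017+3/4·5.172346≈6.664795; next y=-1/2·(-3.128027)+1/4·6.664795≈3.230212
n=7: y≈3.230212, sp=-2, e=sp−y≈-5.230212; I≈-1.915195, D=e−e_prev≈-6.358240; u=1·(-5.230212)+1/2·(-1.915195)+3/4·(-6.358240)≈-10.956490; next y=-1/2·3.230212+1/4·(-10.956490)≈-4.354229
n=8: y≈-4.354229, sp=-2, e=sp−y≈2.354229; I≈0.439033, D=e−e_prev≈7.584441; u=1·2.354229+1/2·0.439033+3/4·7.584441≈8.262076; next y=-1/2·(-4.354229)+1/4·8.262076≈4.242633

0 -1 -2.250 0.000
1 -1 -0.734 -0.563
2 3 6.140 0.098
3 3 1.962 1.486
4 3 7.672 -0.253
5 -2 -8.423 2.044
6 -2 6.665 -3.128
7 -2 -10.956 3.230
8 -2 8.262 -4.354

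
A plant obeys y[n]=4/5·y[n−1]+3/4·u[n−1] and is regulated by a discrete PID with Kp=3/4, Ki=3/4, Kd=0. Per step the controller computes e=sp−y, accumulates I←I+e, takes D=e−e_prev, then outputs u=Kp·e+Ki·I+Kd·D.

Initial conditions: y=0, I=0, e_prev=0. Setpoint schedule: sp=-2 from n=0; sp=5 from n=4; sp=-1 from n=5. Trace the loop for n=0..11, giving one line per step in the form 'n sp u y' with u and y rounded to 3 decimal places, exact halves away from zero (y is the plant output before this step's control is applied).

(exact arithmetic carried between steps; '≈' marks a value shown rounded to 6 d.p. or computed from one; I and e_prev carry over from the previous line; the table rounds u and y to 3 d.p., halves away from zero)
n=0: y=0, sp=-2, e=sp−y=-2; I=-2, D=e−e_prev=-2; u=3/4·(-2)+3/4·(-2)+0·(-2)=-3; next y=4/5·0+3/4·(-3)=-2.25
n=1: y=-2.25, sp=-2, e=sp−y=0.25; I=-1.75, D=e−e_prev=2.25; u=3/4·0.25+3/4·(-1.75)+0·2.25=-1.125; next y=4/5·(-2.25)+3/4·(-1.125)=-2.64375
n=2: y=-2.64375, sp=-2, e=sp−y=0.64375; I=-1.10625, D=e−e_prev=0.39375; u=3/4·0.64375+3/4·(-1.10625)+0·0.39375=-0.346875; next y=4/5·(-2.64375)+3/4·(-0.346875)≈-2.375156
n=3: y≈-2.375156, sp=-2, e=sp−y≈0.375156; I≈-0.731094, D=e−e_prev≈-0.268594; u=3/4·0.375156+3/4·(-0.731094)+0·(-0.268594)≈-0.266953; next y=4/5·(-2.375156)+3/4·(-0.266953)≈-2.100340
n=4: y≈-2.100340, sp=5, e=sp−y≈7.100340; I≈6.369246, D=e−e_prev≈6.725184; u=3/4·7.100340+3/4·6.369246+0·6.725184≈10.102189; next y=4/5·(-2.100340)+3/4·10.102189≈5.896370
n=5: y≈5.896370, sp=-1, e=sp−y≈-6.896370; I≈-0.527124, D=e−e_prev≈-13.996710; u=3/4·(-6.896370)+3/4·(-0.527124)+0·(-13.996710)≈-5.567621; next y=4/5·5.896370+3/4·(-5.567621)≈0.541381
n=6: y≈0.541381, sp=-1, e=sp−y≈-1.541381; I≈-2.068505, D=e−e_prev≈5.354990; u=3/4·(-1.541381)+3/4·(-2.068505)+0·5.354990≈-2.707414; next y=4/5·0.541381+3/4·(-2.707414)≈-1.597456
n=7: y≈-1.597456, sp=-1, e=sp−y≈0.597456; I≈-1.471049, D=e−e_prev≈2.138837; u=3/4·0.597456+3/4·(-1.471049)+0·2.138837≈-0.655195; next y=4/5·(-1.597456)+3/4·(-0.655195)≈-1.769361
n=8: y≈-1.769361, sp=-1, e=sp−y≈0.769361; I≈-0.701688, D=e−e_prev≈0.171905; u=3/4·0.769361+3/4·(-0.701688)+0·0.171905≈0.050755; next y=4/5·(-1.769361)+3/4·0.050755≈-1.377423
n=9: y≈-1.377423, sp=-1, e=sp−y≈0.377423; I≈-0.324265, D=e−e_prev≈-0.391938; u=3/4·0.377423+3/4·(-0.324265)+0·(-0.391938)≈0.039868; next y=4/5·(-1.377423)+3/4·0.039868≈-1.072037
n=10: y≈-1.072037, sp=-1, e=sp−y≈0.072037; I≈-0.252228, D=e−e_prev≈-0.305386; u=3/4·0.072037+3/4·(-0.252228)+0·(-0.305386)≈-0.135143; next y=4/5·(-1.072037)+3/4·(-0.135143)≈-0.958987
n=11: y≈-0.958987, sp=-1, e=sp−y≈-0.041013; I≈-0.293241, D=e−e_prev≈-0.113050; u=3/4·(-0.041013)+3/4·(-0.293241)+0·(-0.113050)≈-0.250690; next y=4/5·(-0.958987)+3/4·(-0.250690)≈-0.955208

0 -2 -3.000 0.000
1 -2 -1.125 -2.250
2 -2 -0.347 -2.644
3 -2 -0.267 -2.375
4 5 10.102 -2.100
5 -1 -5.568 5.896
6 -1 -2.707 0.541
7 -1 -0.655 -1.597
8 -1 0.051 -1.769
9 -1 0.040 -1.377
10 -1 -0.135 -1.072
11 -1 -0.251 -0.959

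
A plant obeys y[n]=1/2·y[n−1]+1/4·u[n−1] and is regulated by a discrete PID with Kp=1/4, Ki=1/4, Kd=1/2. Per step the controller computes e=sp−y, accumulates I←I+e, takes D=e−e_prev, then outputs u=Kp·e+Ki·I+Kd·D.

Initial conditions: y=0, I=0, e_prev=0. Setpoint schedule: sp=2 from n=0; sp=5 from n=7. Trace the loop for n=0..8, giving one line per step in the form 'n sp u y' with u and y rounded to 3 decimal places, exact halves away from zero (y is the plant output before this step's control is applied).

(exact arithmetic carried between steps; '≈' marks a value shown rounded to 6 d.p. or computed from one; I and e_prev carry over from the previous line; the table rounds u and y to 3 d.p., halves away from zero)
n=0: y=0, sp=2, e=sp−y=2; I=2, D=e−e_prev=2; u=1/4·2+1/4·2+1/2·2=2; next y=1/2·0+1/4·2=0.5
n=1: y=0.5, sp=2, e=sp−y=1.5; I=3.5, D=e−e_prev=-0.5; u=1/4·1.5+1/4·3.5+1/2·(-0.5)=1; next y=1/2·0.5+1/4·1=0.5
n=2: y=0.5, sp=2, e=sp−y=1.5; I=5, D=e−e_prev=0; u=1/4·1.5+1/4·5+1/2·0=1.625; next y=1/2·0.5+1/4·1.625=0.65625
n=3: y=0.65625, sp=2, e=sp−y=1.34375; I=6.34375, D=e−e_prev=-0.15625; u=1/4·1.34375+1/4·6.34375+1/2·(-0.15625)=1.84375; next y=1/2·0.65625+1/4·1.84375≈0.789063
n=4: y≈0.789063, sp=2, e=sp−y≈1.210938; I≈7.554688, D=e−e_prev≈-0.132813; u=1/4·1.210938+1/4·7.554688+1/2·(-0.132813)≈2.125; next y=1/2·0.789063+1/4·2.125≈0.925781
n=5: y≈0.925781, sp=2, e=sp−y≈1.074219; I≈8.628906, D=e−e_prev≈-0.136719; u=1/4·1.074219+1/4·8.628906+1/2·(-0.136719)≈2.357422; next y=1/2·0.925781+1/4·2.357422≈1.052246
n=6: y≈1.052246, sp=2, e=sp−y≈0.947754; I≈9.576660, D=e−e_prev≈-0.126465; u=1/4·0.947754+1/4·9.576660+1/2·(-0.126465)≈2.567871; next y=1/2·1.052246+1/4·2.567871≈1.168091
n=7: y≈1.168091, sp=5, e=sp−y≈3.831909; I≈13.408569, D=e−e_prev≈2.884155; u=1/4·3.831909+1/4·13.408569+1/2·2.884155≈5.752197; next y=1/2·1.168091+1/4·5.752197≈2.022095
n=8: y≈2.022095, sp=5, e=sp−y≈2.977905; I≈16.386475, D=e−e_prev≈-0.854004; u=1/4·2.977905+1/4·16.386475+1/2·(-0.854004)≈4.414093; next y=1/2·2.022095+1/4·4.414093≈2.114571

0 2 2.000 0.000
1 2 1.000 0.500
2 2 1.625 0.500
3 2 1.844 0.656
4 2 2.125 0.789
5 2 2.357 0.926
6 2 2.568 1.052
7 5 5.752 1.168
8 5 4.414 2.022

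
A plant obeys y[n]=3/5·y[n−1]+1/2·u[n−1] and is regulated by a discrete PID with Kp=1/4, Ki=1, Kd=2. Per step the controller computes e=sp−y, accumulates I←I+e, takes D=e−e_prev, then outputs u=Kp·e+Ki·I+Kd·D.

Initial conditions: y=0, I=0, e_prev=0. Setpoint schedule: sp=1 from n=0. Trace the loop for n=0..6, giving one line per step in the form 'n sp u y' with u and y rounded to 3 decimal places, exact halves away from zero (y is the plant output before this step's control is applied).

(exact arithmetic carried between steps; '≈' marks a value shown rounded to 6 d.p. or computed from one; I and e_prev carry over from the previous line; the table rounds u and y to 3 d.p., halves away from zero)
n=0: y=0, sp=1, e=sp−y=1; I=1, D=e−e_prev=1; u=1/4·1+1·1+2·1=3.25; next y=3/5·0+1/2·3.25=1.625
n=1: y=1.625, sp=1, e=sp−y=-0.625; I=0.375, D=e−e_prev=-1.625; u=1/4·(-0.625)+1·0.375+2·(-1.625)=-3.03125; next y=3/5·1.625+1/2·(-3.03125)=-0.540625
n=2: y=-0.540625, sp=1, e=sp−y=1.540625; I=1.915625, D=e−e_prev=2.165625; u=1/4·1.540625+1·1.915625+2·2.165625≈6.632031; next y=3/5·(-0.540625)+1/2·6.632031≈2.991641
n=3: y≈2.991641, sp=1, e=sp−y≈-1.991641; I≈-0.076016, D=e−e_prev≈-3.532266; u=1/4·(-1.991641)+1·(-0.076016)+2·(-3.532266)≈-7.638457; next y=3/5·2.991641+1/2·(-7.638457)≈-2.024244
n=4: y≈-2.024244, sp=1, e=sp−y≈3.024244; I≈2.948229, D=e−e_prev≈5.015885; u=1/4·3.024244+1·2.948229+2·5.015885≈13.736059; next y=3/5·(-2.024244)+1/2·13.736059≈5.653483
n=5: y≈5.653483, sp=1, e=sp−y≈-4.653483; I≈-1.705255, D=e−e_prev≈-7.677727; u=1/4·(-4.653483)+1·(-1.705255)+2·(-7.677727)≈-18.224080; next y=3/5·5.653483+1/2·(-18.224080)≈-5.719950
n=6: y≈-5.719950, sp=1, e=sp−y≈6.719950; I≈5.014695, D=e−e_prev≈11.373433; u=1/4·6.719950+1·5.014695+2·11.373433≈29.441549; next y=3/5·(-5.719950)+1/2·29.441549≈11.288805

0 1 3.250 0.000
1 1 -3.031 1.625
2 1 6.632 -0.541
3 1 -7.638 2.992
4 1 13.736 -2.024
5 1 -18.224 5.653
6 1 29.442 -5.720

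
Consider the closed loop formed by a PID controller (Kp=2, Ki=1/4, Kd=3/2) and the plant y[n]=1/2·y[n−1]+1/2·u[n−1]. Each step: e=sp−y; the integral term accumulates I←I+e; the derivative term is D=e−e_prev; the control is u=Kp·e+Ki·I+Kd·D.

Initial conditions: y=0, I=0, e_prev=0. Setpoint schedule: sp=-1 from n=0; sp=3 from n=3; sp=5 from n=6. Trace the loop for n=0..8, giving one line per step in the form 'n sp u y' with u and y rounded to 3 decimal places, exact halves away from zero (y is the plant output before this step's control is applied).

(exact arithmetic carried between steps; '≈' marks a value shown rounded to 6 d.p. or computed from one; I and e_prev carry over from the previous line; the table rounds u and y to 3 d.p., halves away from zero)
n=0: y=0, sp=-1, e=sp−y=-1; I=-1, D=e−e_prev=-1; u=2·(-1)+1/4·(-1)+3/2·(-1)=-3.75; next y=1/2·0+1/2·(-3.75)=-1.875
n=1: y=-1.875, sp=-1, e=sp−y=0.875; I=-0.125, D=e−e_prev=1.875; u=2·0.875+1/4·(-0.125)+3/2·1.875=4.53125; next y=1/2·(-1.875)+1/2·4.53125=1.328125
n=2: y=1.328125, sp=-1, e=sp−y=-2.328125; I=-2.453125, D=e−e_prev=-3.203125; u=2·(-2.328125)+1/4·(-2.453125)+3/2·(-3.203125)≈-10.074219; next y=1/2·1.328125+1/2·(-10.074219)≈-4.373047
n=3: y≈-4.373047, sp=3, e=sp−y≈7.373047; I≈4.919922, D=e−e_prev≈9.701172; u=2·7.373047+1/4·4.919922+3/2·9.701172≈30.527832; next y=1/2·(-4.373047)+1/2·30.527832≈13.077393
n=4: y≈13.077393, sp=3, e=sp−y≈-10.077393; I≈-5.157471, D=e−e_prev≈-17.450439; u=2·(-10.077393)+1/4·(-5.157471)+3/2·(-17.450439)≈-47.619812; next y=1/2·13.077393+1/2·(-47.619812)≈-17.271210
n=5: y≈-17.271210, sp=3, e=sp−y≈20.271210; I≈15.113739, D=e−e_prev≈30.348602; u=2·20.271210+1/4·15.113739+3/2·30.348602≈89.843758; next y=1/2·(-17.271210)+1/2·89.843758≈36.286274
n=6: y≈36.286274, sp=5, e=sp−y≈-31.286274; I≈-16.172535, D=e−e_prev≈-51.557484; u=2·(-31.286274)+1/4·(-16.172535)+3/2·(-51.557484)≈-143.951907; next y=1/2·36.286274+1/2·(-143.951907)≈-53.832817
n=7: y≈-53.832817, sp=5, e=sp−y≈58.832817; I≈42.660282, D=e−e_prev≈90.119091; u=2·58.832817+1/4·42.660282+3/2·90.119091≈263.509339; next y=1/2·(-53.832817)+1/2·263.509339≈104.838261
n=8: y≈104.838261, sp=5, e=sp−y≈-99.838261; I≈-57.177980, D=e−e_prev≈-158.671078; u=2·(-99.838261)+1/4·(-57.177980)+3/2·(-158.671078)≈-451.977635; next y=1/2·104.838261+1/2·(-451.977635)≈-173.569687

0 -1 -3.750 0.000
1 -1 4.531 -1.875
2 -1 -10.074 1.328
3 3 30.528 -4.373
4 3 -47.620 13.077
5 3 89.844 -17.271
6 5 -143.952 36.286
7 5 263.509 -53.833
8 5 -451.978 104.838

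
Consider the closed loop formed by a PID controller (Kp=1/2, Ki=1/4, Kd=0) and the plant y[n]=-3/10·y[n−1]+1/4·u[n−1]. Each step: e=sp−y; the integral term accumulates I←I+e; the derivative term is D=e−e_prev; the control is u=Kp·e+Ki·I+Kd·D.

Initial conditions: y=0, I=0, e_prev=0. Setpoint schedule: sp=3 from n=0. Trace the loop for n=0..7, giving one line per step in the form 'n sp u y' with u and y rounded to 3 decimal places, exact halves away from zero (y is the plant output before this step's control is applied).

(exact arithmetic carried between steps; '≈' marks a value shown rounded to 6 d.p. or computed from one; I and e_prev carry over from the previous line; the table rounds u and y to 3 d.p., halves away from zero)
n=0: y=0, sp=3, e=sp−y=3; I=3, D=e−e_prev=3; u=1/2·3+1/4·3+0·3=2.25; next y=-3/10·0+1/4·2.25=0.5625
n=1: y=0.5625, sp=3, e=sp−y=2.4375; I=5.4375, D=e−e_prev=-0.5625; u=1/2·2.4375+1/4·5.4375+0·(-0.5625)=2.578125; next y=-3/10·0.5625+1/4·2.578125≈0.475781
n=2: y≈0.475781, sp=3, e=sp−y≈2.524219; I≈7.961719, D=e−e_prev≈0.086719; u=1/2·2.524219+1/4·7.961719+0·0.086719≈3.252539; next y=-3/10·0.475781+1/4·3.252539≈0.670400
n=3: y≈0.670400, sp=3, e=sp−y≈2.329600; I≈10.291318, D=e−e_prev≈-0.194619; u=1/2·2.329600+1/4·10.291318+0·(-0.194619)≈3.737629; next y=-3/10·0.670400+1/4·3.737629≈0.733287
n=4: y≈0.733287, sp=3, e=sp−y≈2.266713; I≈12.558031, D=e−e_prev≈-0.062887; u=1/2·2.266713+1/4·12.558031+0·(-0.062887)≈4.272864; next y=-3/10·0.733287+1/4·4.272864≈0.848230
n=5: y≈0.848230, sp=3, e=sp−y≈2.151770; I≈14.709801, D=e−e_prev≈-0.114943; u=1/2·2.151770+1/4·14.709801+0·(-0.114943)≈4.753335; next y=-3/10·0.848230+1/4·4.753335≈0.933865
n=6: y≈0.933865, sp=3, e=sp−y≈2.066135; I≈16.775936, D=e−e_prev≈-0.085635; u=1/2·2.066135+1/4·16.775936+0·(-0.085635)≈5.227052; next y=-3/10·0.933865+1/4·5.227052≈1.026603
n=7: y≈1.026603, sp=3, e=sp−y≈1.973397; I≈18.749333, D=e−e_prev≈-0.092739; u=1/2·1.973397+1/4·18.749333+0·(-0.092739)≈5.674032; next y=-3/10·1.026603+1/4·5.674032≈1.110527

0 3 2.250 0.000
1 3 2.578 0.563
2 3 3.253 0.476
3 3 3.738 0.670
4 3 4.273 0.733
5 3 4.753 0.848
6 3 5.227 0.934
7 3 5.674 1.027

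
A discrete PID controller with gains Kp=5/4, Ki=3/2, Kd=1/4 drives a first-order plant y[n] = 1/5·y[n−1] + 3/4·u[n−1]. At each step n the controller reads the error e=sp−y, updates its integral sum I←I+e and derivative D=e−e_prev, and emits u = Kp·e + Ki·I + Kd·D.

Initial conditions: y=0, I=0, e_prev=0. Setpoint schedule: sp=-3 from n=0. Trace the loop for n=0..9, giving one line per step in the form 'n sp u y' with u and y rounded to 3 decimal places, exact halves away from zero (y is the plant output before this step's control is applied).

0 -3 -9.000 0.000
1 -3 7.500 -6.750
2 -3 -21.638 4.275
3 -3 29.151 -15.373
4 -3 -59.686 18.788
5 -3 95.558 -41.007
6 -3 -175.802 63.467
7 -3 298.491 -119.158
8 -3 -530.512 200.037
9 -3 918.472 -357.877

(exact arithmetic carried between steps; '≈' marks a value shown rounded to 6 d.p. or computed from one; I and e_prev carry over from the previous line; the table rounds u and y to 3 d.p., halves away from zero)
n=0: y=0, sp=-3, e=sp−y=-3; I=-3, D=e−e_prev=-3; u=5/4·(-3)+3/2·(-3)+1/4·(-3)=-9; next y=1/5·0+3/4·(-9)=-6.75
n=1: y=-6.75, sp=-3, e=sp−y=3.75; I=0.75, D=e−e_prev=6.75; u=5/4·3.75+3/2·0.75+1/4·6.75=7.5; next y=1/5·(-6.75)+3/4·7.5=4.275
n=2: y=4.275, sp=-3, e=sp−y=-7.275; I=-6.525, D=e−e_prev=-11.025; u=5/4·(-7.275)+3/2·(-6.525)+1/4·(-11.025)=-21.6375; next y=1/5·4.275+3/4·(-21.6375)=-15.373125
n=3: y=-15.373125, sp=-3, e=sp−y=12.373125; I=5.848125, D=e−e_prev=19.648125; u=5/4·12.373125+3/2·5.848125+1/4·19.648125=29.150625; next y=1/5·(-15.373125)+3/4·29.150625≈18.788344
n=4: y≈18.788344, sp=-3, e=sp−y≈-21.788344; I≈-15.940219, D=e−e_prev≈-34.161469; u=5/4·(-21.788344)+3/2·(-15.940219)+1/4·(-34.161469)≈-59.686125; next y=1/5·18.788344+3/4·(-59.686125)≈-41.006925
n=5: y=-41.006925, sp=-3, e=sp−y=38.006925; I≈22.066706, D=e−e_prev≈59.795269; u=5/4·38.006925+3/2·22.066706+1/4·59.795269≈95.557533; next y=1/5·(-41.006925)+3/4·95.557533≈63.466765
n=6: y≈63.466765, sp=-3, e=sp−y≈-66.466765; I≈-44.400058, D=e−e_prev≈-104.473690; u=5/4·(-66.466765)+3/2·(-44.400058)+1/4·(-104.473690)≈-175.801966; next y=1/5·63.466765+3/4·(-175.801966)≈-119.158121
n=7: y≈-119.158121, sp=-3, e=sp−y≈116.158121; I≈71.758063, D=e−e_prev≈182.624886; u=5/4·116.158121+3/2·71.758063+1/4·182.624886≈298.490968; next y=1/5·(-119.158121)+3/4·298.490968≈200.036601
n=8: y≈200.036601, sp=-3, e=sp−y≈-203.036601; I≈-131.278538, D=e−e_prev≈-319.194723; u=5/4·(-203.036601)+3/2·(-131.278538)+1/4·(-319.194723)≈-530.512240; next y=1/5·200.036601+3/4·(-530.512240)≈-357.876860
n=9: y≈-357.876860, sp=-3, e=sp−y≈354.876860; I≈223.598321, D=e−e_prev≈557.913461; u=5/4·354.876860+3/2·223.598321+1/4·557.913461≈918.471922; next y=1/5·(-357.876860)+3/4·918.471922≈617.278570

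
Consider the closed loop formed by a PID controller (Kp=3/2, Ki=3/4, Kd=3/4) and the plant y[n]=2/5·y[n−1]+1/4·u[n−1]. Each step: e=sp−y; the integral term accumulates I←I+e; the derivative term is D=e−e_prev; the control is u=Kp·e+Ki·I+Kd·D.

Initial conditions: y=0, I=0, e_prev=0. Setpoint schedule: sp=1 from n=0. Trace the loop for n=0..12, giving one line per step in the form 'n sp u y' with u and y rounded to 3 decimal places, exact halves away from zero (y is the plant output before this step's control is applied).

(exact arithmetic carried between steps; '≈' marks a value shown rounded to 6 d.p. or computed from one; I and e_prev carry over from the previous line; the table rounds u and y to 3 d.p., halves away from zero)
n=0: y=0, sp=1, e=sp−y=1; I=1, D=e−e_prev=1; u=3/2·1+3/4·1+3/4·1=3; next y=2/5·0+1/4·3=0.75
n=1: y=0.75, sp=1, e=sp−y=0.25; I=1.25, D=e−e_prev=-0.75; u=3/2·0.25+3/4·1.25+3/4·(-0.75)=0.75; next y=2/5·0.75+1/4·0.75=0.4875
n=2: y=0.4875, sp=1, e=sp−y=0.5125; I=1.7625, D=e−e_prev=0.2625; u=3/2·0.5125+3/4·1.7625+3/4·0.2625=2.2875; next y=2/5·0.4875+1/4·2.2875=0.766875
n=3: y=0.766875, sp=1, e=sp−y=0.233125; I=1.995625, D=e−e_prev=-0.279375; u=3/2·0.233125+3/4·1.995625+3/4·(-0.279375)=1.636875; next y=2/5·0.766875+1/4·1.636875≈0.715969
n=4: y≈0.715969, sp=1, e=sp−y≈0.284031; I≈2.279656, D=e−e_prev≈0.050906; u=3/2·0.284031+3/4·2.279656+3/4·0.050906≈2.173969; next y=2/5·0.715969+1/4·2.173969≈0.829880
n=5: y≈0.829880, sp=1, e=sp−y≈0.170120; I≈2.449777, D=e−e_prev≈-0.113911; u=3/2·0.170120+3/4·2.449777+3/4·(-0.113911)≈2.007080; next y=2/5·0.829880+1/4·2.007080≈0.833722
n=6: y≈0.833722, sp=1, e=sp−y≈0.166278; I≈2.616055, D=e−e_prev≈-0.003842; u=3/2·0.166278+3/4·2.616055+3/4·(-0.003842)≈2.208577; next y=2/5·0.833722+1/4·2.208577≈0.885633
n=7: y≈0.885633, sp=1, e=sp−y≈0.114367; I≈2.730422, D=e−e_prev≈-0.051911; u=3/2·0.114367+3/4·2.730422+3/4·(-0.051911)≈2.180434; next y=2/5·0.885633+1/4·2.180434≈0.899362
n=8: y≈0.899362, sp=1, e=sp−y≈0.100638; I≈2.831060, D=e−e_prev≈-0.013729; u=3/2·0.100638+3/4·2.831060+3/4·(-0.013729)≈2.263956; next y=2/5·0.899362+1/4·2.263956≈0.925734
n=9: y≈0.925734, sp=1, e=sp−y≈0.074266; I≈2.905327, D=e−e_prev≈-0.026372; u=3/2·0.074266+3/4·2.905327+3/4·(-0.026372)≈2.270615; next y=2/5·0.925734+1/4·2.270615≈0.937947
n=10: y≈0.937947, sp=1, e=sp−y≈0.062053; I≈2.967379, D=e−e_prev≈-0.012214; u=3/2·0.062053+3/4·2.967379+3/4·(-0.012214)≈2.309453; next y=2/5·0.937947+1/4·2.309453≈0.952542
n=11: y≈0.952542, sp=1, e=sp−y≈0.047458; I≈3.014837, D=e−e_prev≈-0.014595; u=3/2·0.047458+3/4·3.014837+3/4·(-0.014595)≈2.321368; next y=2/5·0.952542+1/4·2.321368≈0.961359
n=12: y≈0.961359, sp=1, e=sp−y≈0.038641; I≈3.053478, D=e−e_prev≈-0.008817; u=3/2·0.038641+3/4·3.053478+3/4·(-0.008817)≈2.341458; next y=2/5·0.961359+1/4·2.341458≈0.969908

0 1 3.000 0.000
1 1 0.750 0.750
2 1 2.288 0.488
3 1 1.637 0.767
4 1 2.174 0.716
5 1 2.007 0.830
6 1 2.209 0.834
7 1 2.180 0.886
8 1 2.264 0.899
9 1 2.271 0.926
10 1 2.309 0.938
11 1 2.321 0.953
12 1 2.341 0.961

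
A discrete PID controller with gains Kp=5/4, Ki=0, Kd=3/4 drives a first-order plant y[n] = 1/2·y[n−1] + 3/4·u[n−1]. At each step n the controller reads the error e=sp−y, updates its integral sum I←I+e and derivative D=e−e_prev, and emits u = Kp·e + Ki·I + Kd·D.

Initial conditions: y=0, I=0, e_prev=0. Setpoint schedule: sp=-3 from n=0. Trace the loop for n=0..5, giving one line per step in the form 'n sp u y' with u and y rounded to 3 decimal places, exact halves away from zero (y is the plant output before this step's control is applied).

(exact arithmetic carried between steps; '≈' marks a value shown rounded to 6 d.p. or computed from one; I and e_prev carry over from the previous line; the table rounds u and y to 3 d.p., halves away from zero)
n=0: y=0, sp=-3, e=sp−y=-3; I=-3, D=e−e_prev=-3; u=5/4·(-3)+0·(-3)+3/4·(-3)=-6; next y=1/2·0+3/4·(-6)=-4.5
n=1: y=-4.5, sp=-3, e=sp−y=1.5; I=-1.5, D=e−e_prev=4.5; u=5/4·1.5+0·(-1.5)+3/4·4.5=5.25; next y=1/2·(-4.5)+3/4·5.25=1.6875
n=2: y=1.6875, sp=-3, e=sp−y=-4.6875; I=-6.1875, D=e−e_prev=-6.1875; u=5/4·(-4.6875)+0·(-6.1875)+3/4·(-6.1875)=-10.5; next y=1/2·1.6875+3/4·(-10.5)=-7.03125
n=3: y=-7.03125, sp=-3, e=sp−y=4.03125; I=-2.15625, D=e−e_prev=8.71875; u=5/4·4.03125+0·(-2.15625)+3/4·8.71875=11.578125; next y=1/2·(-7.03125)+3/4·11.578125≈5.167969
n=4: y≈5.167969, sp=-3, e=sp−y≈-8.167969; I≈-10.324219, D=e−e_prev≈-12.199219; u=5/4·(-8.167969)+0·(-10.324219)+3/4·(-12.199219)≈-19.359375; next y=1/2·5.167969+3/4·(-19.359375)≈-11.935547
n=5: y≈-11.935547, sp=-3, e=sp−y≈8.935547; I≈-1.388672, D=e−e_prev≈17.103516; u=5/4·8.935547+0·(-1.388672)+3/4·17.103516≈23.997070; next y=1/2·(-11.935547)+3/4·23.997070≈12.030029

0 -3 -6.000 0.000
1 -3 5.250 -4.500
2 -3 -10.500 1.688
3 -3 11.578 -7.031
4 -3 -19.359 5.168
5 -3 23.997 -11.936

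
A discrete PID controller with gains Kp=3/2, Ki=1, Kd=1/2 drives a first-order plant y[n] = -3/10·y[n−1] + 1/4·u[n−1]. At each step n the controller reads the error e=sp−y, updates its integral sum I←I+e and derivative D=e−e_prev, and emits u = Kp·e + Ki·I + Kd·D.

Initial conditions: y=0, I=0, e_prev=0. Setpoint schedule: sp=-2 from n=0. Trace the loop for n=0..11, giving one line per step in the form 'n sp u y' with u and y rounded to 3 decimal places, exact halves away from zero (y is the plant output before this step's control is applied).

(exact arithmetic carried between steps; '≈' marks a value shown rounded to 6 d.p. or computed from one; I and e_prev carry over from the previous line; the table rounds u and y to 3 d.p., halves away from zero)
n=0: y=0, sp=-2, e=sp−y=-2; I=-2, D=e−e_prev=-2; u=3/2·(-2)+1·(-2)+1/2·(-2)=-6; next y=-3/10·0+1/4·(-6)=-1.5
n=1: y=-1.5, sp=-2, e=sp−y=-0.5; I=-2.5, D=e−e_prev=1.5; u=3/2·(-0.5)+1·(-2.5)+1/2·1.5=-2.5; next y=-3/10·(-1.5)+1/4·(-2.5)=-0.175
n=2: y=-0.175, sp=-2, e=sp−y=-1.825; I=-4.325, D=e−e_prev=-1.325; u=3/2·(-1.825)+1·(-4.325)+1/2·(-1.325)=-7.725; next y=-3/10·(-0.175)+1/4·(-7.725)=-1.87875
n=3: y=-1.87875, sp=-2, e=sp−y=-0.12125; I=-4.44625, D=e−e_prev=1.70375; u=3/2·(-0.12125)+1·(-4.44625)+1/2·1.70375=-3.77625; next y=-3/10·(-1.87875)+1/4·(-3.77625)≈-0.380438
n=4: y≈-0.380438, sp=-2, e=sp−y≈-1.619563; I≈-6.065813, D=e−e_prev≈-1.498313; u=3/2·(-1.619563)+1·(-6.065813)+1/2·(-1.498313)≈-9.244313; next y=-3/10·(-0.380438)+1/4·(-9.244313)≈-2.196947
n=5: y≈-2.196947, sp=-2, e=sp−y≈0.196947; I≈-5.868866, D=e−e_prev≈1.816509; u=3/2·0.196947+1·(-5.868866)+1/2·1.816509≈-4.665191; next y=-3/10·(-2.196947)+1/4·(-4.665191)≈-0.507214
n=6: y≈-0.507214, sp=-2, e=sp−y≈-1.492786; I≈-7.361652, D=e−e_prev≈-1.689733; u=3/2·(-1.492786)+1·(-7.361652)+1/2·(-1.689733)≈-10.445698; next y=-3/10·(-0.507214)+1/4·(-10.445698)≈-2.459260
n=7: y≈-2.459260, sp=-2, e=sp−y≈0.459260; I≈-6.902392, D=e−e_prev≈1.952047; u=3/2·0.459260+1·(-6.902392)+1/2·1.952047≈-5.237477; next y=-3/10·(-2.459260)+1/4·(-5.237477)≈-0.571591
n=8: y≈-0.571591, sp=-2, e=sp−y≈-1.428409; I≈-8.330800, D=e−e_prev≈-1.887669; u=3/2·(-1.428409)+1·(-8.330800)+1/2·(-1.887669)≈-11.417248; next y=-3/10·(-0.571591)+1/4·(-11.417248)≈-2.682835
n=9: y≈-2.682835, sp=-2, e=sp−y≈0.682835; I≈-7.647966, D=e−e_prev≈2.111244; u=3/2·0.682835+1·(-7.647966)+1/2·2.111244≈-5.568092; next y=-3/10·(-2.682835)+1/4·(-5.568092)≈-0.587173
n=10: y≈-0.587173, sp=-2, e=sp−y≈-1.412827; I≈-9.060793, D=e−e_prev≈-2.095662; u=3/2·(-1.412827)+1·(-9.060793)+1/2·(-2.095662)≈-12.227865; next y=-3/10·(-0.587173)+1/4·(-12.227865)≈-2.880815
n=11: y≈-2.880815, sp=-2, e=sp−y≈0.880815; I≈-8.179979, D=e−e_prev≈2.293642; u=3/2·0.880815+1·(-8.179979)+1/2·2.293642≈-5.711936; next y=-3/10·(-2.880815)+1/4·(-5.711936)≈-0.563740

0 -2 -6.000 0.000
1 -2 -2.500 -1.500
2 -2 -7.725 -0.175
3 -2 -3.776 -1.879
4 -2 -9.244 -0.380
5 -2 -4.665 -2.197
6 -2 -10.446 -0.507
7 -2 -5.237 -2.459
8 -2 -11.417 -0.572
9 -2 -5.568 -2.683
10 -2 -12.228 -0.587
11 -2 -5.712 -2.881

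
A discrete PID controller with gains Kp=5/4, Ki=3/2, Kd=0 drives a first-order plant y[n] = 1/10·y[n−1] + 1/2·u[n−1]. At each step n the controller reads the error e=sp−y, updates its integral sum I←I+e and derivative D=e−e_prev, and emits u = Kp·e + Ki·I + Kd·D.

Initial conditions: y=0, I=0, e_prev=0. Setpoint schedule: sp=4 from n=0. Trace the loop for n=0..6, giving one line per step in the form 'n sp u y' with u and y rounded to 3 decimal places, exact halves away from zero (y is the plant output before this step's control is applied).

(exact arithmetic carried between steps; '≈' marks a value shown rounded to 6 d.p. or computed from one; I and e_prev carry over from the previous line; the table rounds u and y to 3 d.p., halves away from zero)
n=0: y=0, sp=4, e=sp−y=4; I=4, D=e−e_prev=4; u=5/4·4+3/2·4+0·4=11; next y=1/10·0+1/2·11=5.5
n=1: y=5.5, sp=4, e=sp−y=-1.5; I=2.5, D=e−e_prev=-5.5; u=5/4·(-1.5)+3/2·2.5+0·(-5.5)=1.875; next y=1/10·5.5+1/2·1.875=1.4875
n=2: y=1.4875, sp=4, e=sp−y=2.5125; I=5.0125, D=e−e_prev=4.0125; u=5/4·2.5125+3/2·5.0125+0·4.0125=10.659375; next y=1/10·1.4875+1/2·10.659375≈5.478438
n=3: y≈5.478438, sp=4, e=sp−y≈-1.478438; I≈3.534063, D=e−e_prev≈-3.990938; u=5/4·(-1.478438)+3/2·3.534063+0·(-3.990938)≈3.453047; next y=1/10·5.478438+1/2·3.453047≈2.274367
n=4: y≈2.274367, sp=4, e=sp−y≈1.725633; I≈5.259695, D=e−e_prev≈3.204070; u=5/4·1.725633+3/2·5.259695+0·3.204070≈10.046584; next y=1/10·2.274367+1/2·10.046584≈5.250729
n=5: y≈5.250729, sp=4, e=sp−y≈-1.250729; I≈4.008967, D=e−e_prev≈-2.976362; u=5/4·(-1.250729)+3/2·4.008967+0·(-2.976362)≈4.450039; next y=1/10·5.250729+1/2·4.450039≈2.750092
n=6: y≈2.750092, sp=4, e=sp−y≈1.249908; I≈5.258874, D=e−e_prev≈2.500636; u=5/4·1.249908+3/2·5.258874+0·2.500636≈9.450696; next y=1/10·2.750092+1/2·9.450696≈5.000357

0 4 11.000 0.000
1 4 1.875 5.500
2 4 10.659 1.488
3 4 3.453 5.478
4 4 10.047 2.274
5 4 4.450 5.251
6 4 9.451 2.750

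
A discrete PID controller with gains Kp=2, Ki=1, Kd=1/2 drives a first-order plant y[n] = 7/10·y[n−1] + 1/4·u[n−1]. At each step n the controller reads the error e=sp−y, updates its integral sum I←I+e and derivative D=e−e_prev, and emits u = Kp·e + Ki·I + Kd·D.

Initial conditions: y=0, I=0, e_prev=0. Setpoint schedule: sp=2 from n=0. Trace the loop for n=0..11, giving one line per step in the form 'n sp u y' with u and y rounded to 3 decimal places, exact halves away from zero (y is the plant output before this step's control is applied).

(exact arithmetic carried between steps; '≈' marks a value shown rounded to 6 d.p. or computed from one; I and e_prev carry over from the previous line; the table rounds u and y to 3 d.p., halves away from zero)
n=0: y=0, sp=2, e=sp−y=2; I=2, D=e−e_prev=2; u=2·2+1·2+1/2·2=7; next y=7/10·0+1/4·7=1.75
n=1: y=1.75, sp=2, e=sp−y=0.25; I=2.25, D=e−e_prev=-1.75; u=2·0.25+1·2.25+1/2·(-1.75)=1.875; next y=7/10·1.75+1/4·1.875=1.69375
n=2: y=1.69375, sp=2, e=sp−y=0.30625; I=2.55625, D=e−e_prev=0.05625; u=2·0.30625+1·2.55625+1/2·0.05625=3.196875; next y=7/10·1.69375+1/4·3.196875≈1.984844
n=3: y≈1.984844, sp=2, e=sp−y≈0.015156; I≈2.571406, D=e−e_prev≈-0.291094; u=2·0.015156+1·2.571406+1/2·(-0.291094)≈2.456172; next y=7/10·1.984844+1/4·2.456172≈2.003434
n=4: y≈2.003434, sp=2, e=sp−y≈-0.003434; I≈2.567973, D=e−e_prev≈-0.018590; u=2·(-0.003434)+1·2.567973+1/2·(-0.018590)≈2.551811; next y=7/10·2.003434+1/4·2.551811≈2.040356
n=5: y≈2.040356, sp=2, e=sp−y≈-0.040356; I≈2.527617, D=e−e_prev≈-0.036923; u=2·(-0.040356)+1·2.527617+1/2·(-0.036923)≈2.428443; next y=7/10·2.040356+1/4·2.428443≈2.035360
n=6: y≈2.035360, sp=2, e=sp−y≈-0.035360; I≈2.492256, D=e−e_prev≈0.004996; u=2·(-0.035360)+1·2.492256+1/2·0.004996≈2.424034; next y=7/10·2.035360+1/4·2.424034≈2.030761
n=7: y≈2.030761, sp=2, e=sp−y≈-0.030761; I≈2.461496, D=e−e_prev≈0.004599; u=2·(-0.030761)+1·2.461496+1/2·0.004599≈2.402274; next y=7/10·2.030761+1/4·2.402274≈2.022101
n=8: y≈2.022101, sp=2, e=sp−y≈-0.022101; I≈2.439395, D=e−e_prev≈0.008660; u=2·(-0.022101)+1·2.439395+1/2·0.008660≈2.399523; next y=7/10·2.022101+1/4·2.399523≈2.015351
n=9: y≈2.015351, sp=2, e=sp−y≈-0.015351; I≈2.424043, D=e−e_prev≈0.006750; u=2·(-0.015351)+1·2.424043+1/2·0.006750≈2.396716; next y=7/10·2.015351+1/4·2.396716≈2.009925
n=10: y≈2.009925, sp=2, e=sp−y≈-0.009925; I≈2.414119, D=e−e_prev≈0.005427; u=2·(-0.009925)+1·2.414119+1/2·0.005427≈2.396982; next y=7/10·2.009925+1/4·2.396982≈2.006193
n=11: y≈2.006193, sp=2, e=sp−y≈-0.006193; I≈2.407926, D=e−e_prev≈0.003732; u=2·(-0.006193)+1·2.407926+1/2·0.003732≈2.397406; next y=7/10·2.006193+1/4·2.397406≈2.003686

0 2 7.000 0.000
1 2 1.875 1.750
2 2 3.197 1.694
3 2 2.456 1.985
4 2 2.552 2.003
5 2 2.428 2.040
6 2 2.424 2.035
7 2 2.402 2.031
8 2 2.400 2.022
9 2 2.397 2.015
10 2 2.397 2.010
11 2 2.397 2.006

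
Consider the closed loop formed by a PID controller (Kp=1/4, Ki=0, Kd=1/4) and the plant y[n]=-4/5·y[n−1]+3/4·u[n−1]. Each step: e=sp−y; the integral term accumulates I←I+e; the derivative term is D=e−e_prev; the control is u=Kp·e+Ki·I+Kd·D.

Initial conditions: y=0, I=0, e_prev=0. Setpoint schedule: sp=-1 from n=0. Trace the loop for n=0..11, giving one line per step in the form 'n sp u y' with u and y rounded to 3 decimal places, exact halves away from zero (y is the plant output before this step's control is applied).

0 -1 -0.500 0.000
1 -1 -0.063 -0.375
2 -1 -0.470 0.253
3 -1 0.091 -0.555
4 -1 -0.645 0.512
5 -1 0.325 -0.894
6 -1 -0.953 0.959
7 -1 0.730 -1.481
8 -1 -1.487 1.733
9 -1 1.434 -2.501
10 -1 -2.414 3.077
11 -1 2.655 -4.271

(exact arithmetic carried between steps; '≈' marks a value shown rounded to 6 d.p. or computed from one; I and e_prev carry over from the previous line; the table rounds u and y to 3 d.p., halves away from zero)
n=0: y=0, sp=-1, e=sp−y=-1; I=-1, D=e−e_prev=-1; u=1/4·(-1)+0·(-1)+1/4·(-1)=-0.5; next y=-4/5·0+3/4·(-0.5)=-0.375
n=1: y=-0.375, sp=-1, e=sp−y=-0.625; I=-1.625, D=e−e_prev=0.375; u=1/4·(-0.625)+0·(-1.625)+1/4·0.375=-0.0625; next y=-4/5·(-0.375)+3/4·(-0.0625)=0.253125
n=2: y=0.253125, sp=-1, e=sp−y=-1.253125; I=-2.878125, D=e−e_prev=-0.628125; u=1/4·(-1.253125)+0·(-2.878125)+1/4·(-0.628125)≈-0.470313; next y=-4/5·0.253125+3/4·(-0.470313)≈-0.555234
n=3: y≈-0.555234, sp=-1, e=sp−y≈-0.444766; I≈-3.322891, D=e−e_prev≈0.808359; u=1/4·(-0.444766)+0·(-3.322891)+1/4·0.808359≈0.090898; next y=-4/5·(-0.555234)+3/4·0.090898≈0.512361
n=4: y≈0.512361, sp=-1, e=sp−y≈-1.512361; I≈-4.835252, D=e−e_prev≈-1.067596; u=1/4·(-1.512361)+0·(-4.835252)+1/4·(-1.067596)≈-0.644989; next y=-4/5·0.512361+3/4·(-0.644989)≈-0.893631
n=5: y≈-0.893631, sp=-1, e=sp−y≈-0.106369; I≈-4.941621, D=e−e_prev≈1.405992; u=1/4·(-0.106369)+0·(-4.941621)+1/4·1.405992≈0.324906; next y=-4/5·(-0.893631)+3/4·0.324906≈0.958584
n=6: y≈0.958584, sp=-1, e=sp−y≈-1.958584; I≈-6.900205, D=e−e_prev≈-1.852215; u=1/4·(-1.958584)+0·(-6.900205)+1/4·(-1.852215)≈-0.952700; next y=-4/5·0.958584+3/4·(-0.952700)≈-1.481392
n=7: y≈-1.481392, sp=-1, e=sp−y≈0.481392; I≈-6.418813, D=e−e_prev≈2.439976; u=1/4·0.481392+0·(-6.418813)+1/4·2.439976≈0.730342; next y=-4/5·(-1.481392)+3/4·0.730342≈1.732870
n=8: y≈1.732870, sp=-1, e=sp−y≈-2.732870; I≈-9.151683, D=e−e_prev≈-3.214263; u=1/4·(-2.732870)+0·(-9.151683)+1/4·(-3.214263)≈-1.486783; next y=-4/5·1.732870+3/4·(-1.486783)≈-2.501384
n=9: y≈-2.501384, sp=-1, e=sp−y≈1.501384; I≈-7.650300, D=e−e_prev≈4.234254; u=1/4·1.501384+0·(-7.650300)+1/4·4.234254≈1.433909; next y=-4/5·(-2.501384)+3/4·1.433909≈3.076539
n=10: y≈3.076539, sp=-1, e=sp−y≈-4.076539; I≈-11.726839, D=e−e_prev≈-5.577923; u=1/4·(-4.076539)+0·(-11.726839)+1/4·(-5.577923)≈-2.413616; next y=-4/5·3.076539+3/4·(-2.413616)≈-4.271443
n=11: y≈-4.271443, sp=-1, e=sp−y≈3.271443; I≈-8.455396, D=e−e_prev≈7.347982; u=1/4·3.271443+0·(-8.455396)+1/4·7.347982≈2.654856; next y=-4/5·(-4.271443)+3/4·2.654856≈5.408297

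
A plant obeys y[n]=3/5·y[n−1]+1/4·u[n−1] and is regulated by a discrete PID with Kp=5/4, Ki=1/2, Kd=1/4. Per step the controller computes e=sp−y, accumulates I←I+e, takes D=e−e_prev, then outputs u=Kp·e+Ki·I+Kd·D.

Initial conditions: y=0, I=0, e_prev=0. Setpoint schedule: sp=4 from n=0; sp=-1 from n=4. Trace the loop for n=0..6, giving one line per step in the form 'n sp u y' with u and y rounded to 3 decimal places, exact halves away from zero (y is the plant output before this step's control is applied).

(exact arithmetic carried between steps; '≈' marks a value shown rounded to 6 d.p. or computed from one; I and e_prev carry over from the previous line; the table rounds u and y to 3 d.p., halves away from zero)
n=0: y=0, sp=4, e=sp−y=4; I=4, D=e−e_prev=4; u=5/4·4+1/2·4+1/4·4=8; next y=3/5·0+1/4·8=2
n=1: y=2, sp=4, e=sp−y=2; I=6, D=e−e_prev=-2; u=5/4·2+1/2·6+1/4·(-2)=5; next y=3/5·2+1/4·5=2.45
n=2: y=2.45, sp=4, e=sp−y=1.55; I=7.55, D=e−e_prev=-0.45; u=5/4·1.55+1/2·7.55+1/4·(-0.45)=5.6; next y=3/5·2.45+1/4·5.6=2.87
n=3: y=2.87, sp=4, e=sp−y=1.13; I=8.68, D=e−e_prev=-0.42; u=5/4·1.13+1/2·8.68+1/4·(-0.42)=5.6475; next y=3/5·2.87+1/4·5.6475=3.133875
n=4: y=3.133875, sp=-1, e=sp−y=-4.133875; I=4.546125, D=e−e_prev=-5.263875; u=5/4·(-4.133875)+1/2·4.546125+1/4·(-5.263875)=-4.21025; next y=3/5·3.133875+1/4·(-4.21025)≈0.827763
n=5: y≈0.827763, sp=-1, e=sp−y≈-1.827763; I≈2.718363, D=e−e_prev≈2.306113; u=5/4·(-1.827763)+1/2·2.718363+1/4·2.306113≈-0.348994; next y=3/5·0.827763+1/4·(-0.348994)≈0.409409
n=6: y≈0.409409, sp=-1, e=sp−y≈-1.409409; I≈1.308953, D=e−e_prev≈0.418353; u=5/4·(-1.409409)+1/2·1.308953+1/4·0.418353≈-1.002696; next y=3/5·0.409409+1/4·(-1.002696)≈-0.005029

0 4 8.000 0.000
1 4 5.000 2.000
2 4 5.600 2.450
3 4 5.648 2.870
4 -1 -4.210 3.134
5 -1 -0.349 0.828
6 -1 -1.003 0.409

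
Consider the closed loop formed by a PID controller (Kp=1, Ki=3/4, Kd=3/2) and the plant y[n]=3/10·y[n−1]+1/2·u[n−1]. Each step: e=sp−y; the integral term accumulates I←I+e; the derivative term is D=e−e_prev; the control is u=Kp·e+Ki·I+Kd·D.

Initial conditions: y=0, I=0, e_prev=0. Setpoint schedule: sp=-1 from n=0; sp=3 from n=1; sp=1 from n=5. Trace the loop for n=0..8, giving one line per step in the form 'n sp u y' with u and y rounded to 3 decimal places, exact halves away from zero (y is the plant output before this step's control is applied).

(exact arithmetic carried between steps; '≈' marks a value shown rounded to 6 d.p. or computed from one; I and e_prev carry over from the previous line; the table rounds u and y to 3 d.p., halves away from zero)
n=0: y=0, sp=-1, e=sp−y=-1; I=-1, D=e−e_prev=-1; u=1·(-1)+3/4·(-1)+3/2·(-1)=-3.25; next y=3/10·0+1/2·(-3.25)=-1.625
n=1: y=-1.625, sp=3, e=sp−y=4.625; I=3.625, D=e−e_prev=5.625; u=1·4.625+3/4·3.625+3/2·5.625=15.78125; next y=3/10·(-1.625)+1/2·15.78125=7.403125
n=2: y=7.403125, sp=3, e=sp−y=-4.403125; I=-0.778125, D=e−e_prev=-9.028125; u=1·(-4.403125)+3/4·(-0.778125)+3/2·(-9.028125)≈-18.528906; next y=3/10·7.403125+1/2·(-18.528906)≈-7.043516
n=3: y≈-7.043516, sp=3, e=sp−y≈10.043516; I≈9.265391, D=e−e_prev≈14.446641; u=1·10.043516+3/4·9.265391+3/2·14.446641≈38.662520; next y=3/10·(-7.043516)+1/2·38.662520≈17.218205
n=4: y≈17.218205, sp=3, e=sp−y≈-14.218205; I≈-4.952814, D=e−e_prev≈-24.261721; u=1·(-14.218205)+3/4·(-4.952814)+3/2·(-24.261721)≈-54.325397; next y=3/10·17.218205+1/2·(-54.325397)≈-21.997237
n=5: y≈-21.997237, sp=1, e=sp−y≈22.997237; I≈18.044423, D=e−e_prev≈37.215442; u=1·22.997237+3/4·18.044423+3/2·37.215442≈92.353717; next y=3/10·(-21.997237)+1/2·92.353717≈39.577687
n=6: y≈39.577687, sp=1, e=sp−y≈-38.577687; I≈-20.533265, D=e−e_prev≈-61.574924; u=1·(-38.577687)+3/4·(-20.533265)+3/2·(-61.574924)≈-146.340022; next y=3/10·39.577687+1/2·(-146.340022)≈-61.296705
n=7: y≈-61.296705, sp=1, e=sp−y≈62.296705; I≈41.763440, D=e−e_prev≈100.874392; u=1·62.296705+3/4·41.763440+3/2·100.874392≈244.930874; next y=3/10·(-61.296705)+1/2·244.930874≈104.076425
n=8: y≈104.076425, sp=1, e=sp−y≈-103.076425; I≈-61.312985, D=e−e_prev≈-165.373130; u=1·(-103.076425)+3/4·(-61.312985)+3/2·(-165.373130)≈-397.120860; next y=3/10·104.076425+1/2·(-397.120860)≈-167.337502

0 -1 -3.250 0.000
1 3 15.781 -1.625
2 3 -18.529 7.403
3 3 38.663 -7.044
4 3 -54.325 17.218
5 1 92.354 -21.997
6 1 -146.340 39.578
7 1 244.931 -61.297
8 1 -397.121 104.076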